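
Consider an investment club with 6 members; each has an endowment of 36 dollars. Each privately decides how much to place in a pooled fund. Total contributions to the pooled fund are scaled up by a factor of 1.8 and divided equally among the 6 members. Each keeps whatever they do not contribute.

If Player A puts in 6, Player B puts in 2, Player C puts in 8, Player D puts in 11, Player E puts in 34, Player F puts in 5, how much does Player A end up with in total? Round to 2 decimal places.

49.80 dollars

Total contributed: 6 + 2 + 8 + 11 + 34 + 5 = 66.
Each receives 1.8 × 66 / 6 = 19.80 from the pooled fund.
Player A keeps 36 − 6 = 30, so Player A's payoff is 30 + 19.80 = 49.80.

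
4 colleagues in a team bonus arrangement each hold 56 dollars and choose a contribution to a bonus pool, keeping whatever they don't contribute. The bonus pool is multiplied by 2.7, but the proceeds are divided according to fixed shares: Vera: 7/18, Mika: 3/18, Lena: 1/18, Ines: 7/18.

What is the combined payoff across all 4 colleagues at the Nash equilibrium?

For player j, contributing a unit is worthwhile iff 2.7 × (j's share) ≥ 1, i.e. iff j's share is at least 0.3704.
Vera and Ines are above the threshold, contributing 56 each; the remaining 2 contribute 0. Total contributed: 112.
The bonus pool pays out 2.7 × 112 = 302.40 in total (split across the unequal shares, but the aggregate is all that matters for the group sum).
The 2 free-riders keep 56 each, adding 112. Group total = 112 + 302.40 = 414.40.

414.40 dollars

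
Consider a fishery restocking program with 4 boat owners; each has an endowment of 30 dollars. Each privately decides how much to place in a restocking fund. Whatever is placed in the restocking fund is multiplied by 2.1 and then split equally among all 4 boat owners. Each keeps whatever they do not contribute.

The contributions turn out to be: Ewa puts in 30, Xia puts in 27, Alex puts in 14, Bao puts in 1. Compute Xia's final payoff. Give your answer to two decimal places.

Total contributed: 30 + 27 + 14 + 1 = 72.
Each receives 2.1 × 72 / 4 = 37.80 from the restocking fund.
Xia keeps 30 − 27 = 3, so Xia's payoff is 3 + 37.80 = 40.80.

40.80 dollars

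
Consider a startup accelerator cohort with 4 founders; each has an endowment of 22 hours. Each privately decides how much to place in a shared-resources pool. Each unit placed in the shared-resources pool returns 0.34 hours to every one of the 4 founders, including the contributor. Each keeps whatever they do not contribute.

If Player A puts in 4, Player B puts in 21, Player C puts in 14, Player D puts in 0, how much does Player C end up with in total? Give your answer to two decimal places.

Total contributed: 4 + 21 + 14 + 0 = 39.
Each receives 0.34 × 39 = 13.26 from the shared-resources pool.
Player C keeps 22 − 14 = 8, so Player C's payoff is 8 + 13.26 = 21.26.

21.26 hours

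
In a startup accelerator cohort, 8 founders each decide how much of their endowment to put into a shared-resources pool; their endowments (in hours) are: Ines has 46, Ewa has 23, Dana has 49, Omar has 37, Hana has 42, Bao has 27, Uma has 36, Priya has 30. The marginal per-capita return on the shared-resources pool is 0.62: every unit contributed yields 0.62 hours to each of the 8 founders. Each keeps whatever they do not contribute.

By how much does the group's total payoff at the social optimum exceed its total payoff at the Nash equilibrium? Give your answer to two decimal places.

The private return per contributed unit is 0.62 < 1 for everyone, so the Nash equilibrium is zero contribution and the group total is Σ E_j = 46 + 23 + 49 + 37 + 42 + 27 + 36 + 30 = 290.
Each contributed unit returns 4.960 to the group, so the social optimum is full contribution by everyone: group total = 4.960 × 290 = 1438.40.
Efficiency loss = (4.960 − 1) × 290 = 1148.40.

1148.40 hours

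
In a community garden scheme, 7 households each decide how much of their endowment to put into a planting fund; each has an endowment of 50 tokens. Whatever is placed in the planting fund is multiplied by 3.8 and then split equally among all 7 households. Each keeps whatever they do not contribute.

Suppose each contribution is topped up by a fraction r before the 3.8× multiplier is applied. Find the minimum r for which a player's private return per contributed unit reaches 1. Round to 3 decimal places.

With matching at rate r, one contributed unit becomes (1 + r) in the planting fund and returns 3.8 × (1 + r) / 7 to the contributor.
Setting this equal to 1: 1 + r = 7/3.8 = 1.8421.
So the minimum matching rate is r = 1.8421 − 1 = 0.842.

0.842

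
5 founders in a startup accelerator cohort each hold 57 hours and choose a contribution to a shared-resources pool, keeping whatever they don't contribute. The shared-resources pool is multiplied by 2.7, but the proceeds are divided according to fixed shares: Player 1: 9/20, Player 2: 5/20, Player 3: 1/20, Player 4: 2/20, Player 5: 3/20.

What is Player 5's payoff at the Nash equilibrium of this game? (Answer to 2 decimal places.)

80.09 hours

A player with share s gets back 2.7·s per unit contributed, so full contribution is dominant for anyone with s > 1/2.7 = 0.3704 and zero contribution is dominant for anyone below.
Player 1 alone (share 9/20) is above the threshold, contributing 57; the remaining 4 contribute 0. Total contributed: 57.
Player 5 keeps 57 and receives 2.7 × 57 × 3/20 = 23.09 from the shared-resources pool, for a payoff of 80.09.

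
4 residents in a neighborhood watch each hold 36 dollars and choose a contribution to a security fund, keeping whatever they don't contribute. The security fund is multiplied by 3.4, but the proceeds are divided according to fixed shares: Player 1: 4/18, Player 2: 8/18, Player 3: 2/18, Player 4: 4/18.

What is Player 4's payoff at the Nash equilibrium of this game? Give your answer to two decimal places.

Each unit j contributes comes back to j as 3.4 × (j's share), so j prefers to contribute only if that share exceeds 1/3.4 = 0.2941; otherwise keeping the unit dominates.
Player 2 alone (share 8/18) is above the threshold, contributing 36; the remaining 3 contribute 0. Total contributed: 36.
Player 4 keeps 36 and receives 3.4 × 36 × 4/18 = 27.20 from the security fund, for a payoff of 63.20.

63.20 dollars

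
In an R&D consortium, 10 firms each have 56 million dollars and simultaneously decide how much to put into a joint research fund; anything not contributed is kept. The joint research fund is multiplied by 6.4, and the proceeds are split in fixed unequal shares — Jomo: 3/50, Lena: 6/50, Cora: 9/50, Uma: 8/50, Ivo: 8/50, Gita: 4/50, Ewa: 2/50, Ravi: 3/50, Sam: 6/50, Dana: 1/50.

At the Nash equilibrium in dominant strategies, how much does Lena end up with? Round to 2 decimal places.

For player j, contributing a unit is worthwhile iff 6.4 × (j's share) ≥ 1, i.e. iff j's share is at least 0.1563.
Cora, Uma and Ivo clear that bar, contributing 56 each; the remaining 7 contribute 0. Total contributed: 168.
Lena keeps 56 and receives 6.4 × 168 × 6/50 = 129.02 from the joint research fund, for a payoff of 185.02.

185.02 million dollars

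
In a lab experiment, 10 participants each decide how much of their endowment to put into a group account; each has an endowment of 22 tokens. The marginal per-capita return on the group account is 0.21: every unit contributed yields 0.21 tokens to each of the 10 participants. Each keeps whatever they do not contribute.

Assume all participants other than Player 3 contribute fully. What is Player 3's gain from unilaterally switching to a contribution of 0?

17.38 tokens

Switching from a contribution of 22 to 0 lets Player 3 keep an extra 22 tokens, but lowers the group account by 22, which costs Player 3 their own share of that drop: 0.21 × 22 = 4.62.
Net gain = 22 − 4.62 = 17.38. The private return per contributed unit (0.21) is below 1, so free-riding is indeed the best response regardless of what the others do.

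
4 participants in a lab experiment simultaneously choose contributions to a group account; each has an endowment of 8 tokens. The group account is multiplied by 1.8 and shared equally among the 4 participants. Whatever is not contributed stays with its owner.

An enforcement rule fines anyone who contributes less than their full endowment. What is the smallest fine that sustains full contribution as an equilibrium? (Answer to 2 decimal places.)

Given the others contribute fully, the best deviation is to contribute 0 (any partial contribution still incurs the fine and gives up units whose private return 0.4500 is below 1).
Deviating from 8 to 0 saves 8 tokens but forfeits the deviator's share of the drop in the group account: 1.8/4 × 8 = 3.60.
So the deviation gain is 8 − 3.60 = 4.40, and the fine must be at least 4.40 tokens to wipe it out.

4.40 tokens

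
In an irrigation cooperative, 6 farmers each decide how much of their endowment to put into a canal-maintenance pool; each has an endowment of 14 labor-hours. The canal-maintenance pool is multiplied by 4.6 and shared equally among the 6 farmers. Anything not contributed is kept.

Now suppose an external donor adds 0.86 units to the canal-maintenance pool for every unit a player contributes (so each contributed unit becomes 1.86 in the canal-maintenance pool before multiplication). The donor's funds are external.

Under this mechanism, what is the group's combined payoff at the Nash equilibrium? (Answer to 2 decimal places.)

718.70 labor-hours

With the mechanism, a contributed unit returns 4.6 × 1.86 / 6 = 1.4260 per unit of net cost to the contributor — now above 1 — so contributing fully is weakly dominant for every player.
So the Nash equilibrium is full contribution by all 6; the group earns 4.6 × 1.86 × 84 = 718.70.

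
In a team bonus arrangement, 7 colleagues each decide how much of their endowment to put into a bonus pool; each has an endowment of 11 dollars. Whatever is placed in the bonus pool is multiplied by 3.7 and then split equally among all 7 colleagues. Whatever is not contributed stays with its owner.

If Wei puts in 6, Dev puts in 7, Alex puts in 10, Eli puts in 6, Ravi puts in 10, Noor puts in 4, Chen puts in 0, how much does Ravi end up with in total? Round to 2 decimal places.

Total contributed: 6 + 7 + 10 + 6 + 10 + 4 + 0 = 43.
Each receives 3.7 × 43 / 7 = 22.73 from the bonus pool.
Ravi keeps 11 − 10 = 1, so Ravi's payoff is 1 + 22.73 = 23.73.

23.73 dollars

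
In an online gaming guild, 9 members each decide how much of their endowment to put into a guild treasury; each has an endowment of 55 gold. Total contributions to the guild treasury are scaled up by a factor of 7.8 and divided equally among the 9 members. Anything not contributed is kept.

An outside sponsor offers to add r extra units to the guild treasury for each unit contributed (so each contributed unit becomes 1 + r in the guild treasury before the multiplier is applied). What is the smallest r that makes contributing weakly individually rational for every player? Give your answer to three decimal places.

With matching at rate r, one contributed unit becomes (1 + r) in the guild treasury and returns 7.8 × (1 + r) / 9 to the contributor.
Setting this equal to 1: 1 + r = 9/7.8 = 1.1538.
So the minimum matching rate is r = 1.1538 − 1 = 0.154.

0.154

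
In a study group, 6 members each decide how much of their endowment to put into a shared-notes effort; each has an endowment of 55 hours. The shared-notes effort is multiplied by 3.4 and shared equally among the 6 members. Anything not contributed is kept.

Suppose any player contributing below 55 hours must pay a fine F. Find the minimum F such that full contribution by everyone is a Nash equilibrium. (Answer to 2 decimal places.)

Given the others contribute fully, the best deviation is to contribute 0 (any partial contribution still incurs the fine and gives up units whose private return 0.5667 is below 1).
Deviating from 55 to 0 saves 55 hours but forfeits the deviator's share of the drop in the shared-notes effort: 3.4/6 × 55 = 31.17.
So the deviation gain is 55 − 31.17 = 23.83, and the fine must be at least 23.83 hours to wipe it out.

23.83 hours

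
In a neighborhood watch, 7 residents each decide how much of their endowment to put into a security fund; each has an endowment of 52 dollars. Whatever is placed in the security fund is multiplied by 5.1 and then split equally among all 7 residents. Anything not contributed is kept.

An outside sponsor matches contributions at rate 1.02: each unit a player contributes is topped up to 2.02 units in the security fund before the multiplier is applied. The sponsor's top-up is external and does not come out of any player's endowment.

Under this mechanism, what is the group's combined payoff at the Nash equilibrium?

With the mechanism, a contributed unit returns 5.1 × 2.02 / 7 = 1.4717 per unit of net cost to the contributor — now above 1 — so contributing fully is weakly dominant for every player.
So the Nash equilibrium is full contribution by all 7; the group earns 5.1 × 2.02 × 364 = 3749.93.

3749.93 dollars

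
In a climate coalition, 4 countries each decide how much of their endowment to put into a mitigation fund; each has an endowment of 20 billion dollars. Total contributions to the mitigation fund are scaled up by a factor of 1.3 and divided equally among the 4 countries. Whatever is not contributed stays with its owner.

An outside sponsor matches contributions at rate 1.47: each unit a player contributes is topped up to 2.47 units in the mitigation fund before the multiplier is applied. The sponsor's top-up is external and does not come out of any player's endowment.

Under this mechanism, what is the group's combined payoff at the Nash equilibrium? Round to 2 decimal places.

80.00 billion dollars

With the mechanism, a contributed unit returns 1.3 × 2.47 / 4 = 0.8028 per unit of net cost — still below 1 — so contributing 0 remains dominant for every player.
At the Nash equilibrium no one contributes; group total payoff = 4 × 20 = 80.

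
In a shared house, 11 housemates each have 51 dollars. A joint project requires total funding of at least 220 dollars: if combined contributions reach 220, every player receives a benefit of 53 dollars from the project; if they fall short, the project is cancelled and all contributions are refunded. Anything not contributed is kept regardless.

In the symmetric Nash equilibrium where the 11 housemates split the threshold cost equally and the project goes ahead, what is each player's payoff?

84 dollars

Equal share of the threshold: 220/11 = 20.
At this profile no one gains by cutting their contribution: any cut drops the total below 220, the project is cancelled, contributions are refunded, and the deviator ends with 51, which is less than 51 − 20 + 53 = 84. Contributing more than 20 just wastes the excess. So contributing exactly 20 is a best response.
Each player's payoff: 51 − 20 + 53 = 84.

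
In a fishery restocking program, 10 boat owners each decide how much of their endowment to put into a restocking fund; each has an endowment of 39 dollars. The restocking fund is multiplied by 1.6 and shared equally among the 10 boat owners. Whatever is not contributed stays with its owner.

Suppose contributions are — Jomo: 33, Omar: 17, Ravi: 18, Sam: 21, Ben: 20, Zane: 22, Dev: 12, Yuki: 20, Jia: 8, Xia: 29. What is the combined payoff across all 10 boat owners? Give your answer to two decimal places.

510.00 dollars

Total contributed: 33 + 17 + 18 + 21 + 20 + 22 + 12 + 20 + 8 + 29 = 200; total kept: 10 × 39 − 200 = 190.
The restocking fund pays out 1.6 × 200 = 320.00 in aggregate.
Group total = 190 + 320.00 = 510.00.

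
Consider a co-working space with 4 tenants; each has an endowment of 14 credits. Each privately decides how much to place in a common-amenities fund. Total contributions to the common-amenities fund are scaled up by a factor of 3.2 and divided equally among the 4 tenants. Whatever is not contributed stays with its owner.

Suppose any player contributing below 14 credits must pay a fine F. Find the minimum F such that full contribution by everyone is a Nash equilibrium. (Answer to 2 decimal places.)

2.80 credits

Given the others contribute fully, the best deviation is to contribute 0 (any partial contribution still incurs the fine and gives up units whose private return 0.8000 is below 1).
Deviating from 14 to 0 saves 14 credits but forfeits the deviator's share of the drop in the common-amenities fund: 3.2/4 × 14 = 11.20.
So the deviation gain is 14 − 11.20 = 2.80, and the fine must be at least 2.80 credits to wipe it out.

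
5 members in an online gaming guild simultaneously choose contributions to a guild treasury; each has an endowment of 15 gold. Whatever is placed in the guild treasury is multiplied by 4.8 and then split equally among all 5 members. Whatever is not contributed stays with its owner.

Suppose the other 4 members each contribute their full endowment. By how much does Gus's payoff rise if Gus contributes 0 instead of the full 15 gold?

Switching from a contribution of 15 to 0 lets Gus keep an extra 15 gold, but lowers the guild treasury by 15, which costs Gus their own share of that drop: 4.8/5 × 15 = 14.40.
Net gain = 15 − 14.40 = 0.60. The private return per contributed unit (0.9600) is below 1, so free-riding is indeed the best response regardless of what the others do.

0.60 gold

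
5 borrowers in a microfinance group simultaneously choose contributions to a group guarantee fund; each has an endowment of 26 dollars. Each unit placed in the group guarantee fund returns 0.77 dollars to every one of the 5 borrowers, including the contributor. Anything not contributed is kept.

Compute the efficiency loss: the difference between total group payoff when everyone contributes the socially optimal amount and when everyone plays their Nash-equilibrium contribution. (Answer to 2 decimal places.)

370.50 dollars

The private return per contributed unit is 0.77 < 1, so contributing 0 is dominant for every player. At the Nash equilibrium everyone keeps their 26, and the group total is 5 × 26 = 130.
Each contributed unit returns 3.850 to the group as a whole (0.77 to each of 5 players), which exceeds 1, so the social optimum is full contribution: group total = 3.850 × 130 = 500.50.
Efficiency loss = 500.50 − 130 = 370.50.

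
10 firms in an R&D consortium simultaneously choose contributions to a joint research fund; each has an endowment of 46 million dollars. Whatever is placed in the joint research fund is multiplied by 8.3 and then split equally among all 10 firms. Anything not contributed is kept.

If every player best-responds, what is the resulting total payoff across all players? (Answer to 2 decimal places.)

460.00 million dollars

Each contributed unit returns 8.3/10 = 0.8300 to its contributor — below 1 — so contributing 0 is dominant for every player. At the Nash equilibrium everyone keeps their 46, and the group total is 10 × 46 = 460.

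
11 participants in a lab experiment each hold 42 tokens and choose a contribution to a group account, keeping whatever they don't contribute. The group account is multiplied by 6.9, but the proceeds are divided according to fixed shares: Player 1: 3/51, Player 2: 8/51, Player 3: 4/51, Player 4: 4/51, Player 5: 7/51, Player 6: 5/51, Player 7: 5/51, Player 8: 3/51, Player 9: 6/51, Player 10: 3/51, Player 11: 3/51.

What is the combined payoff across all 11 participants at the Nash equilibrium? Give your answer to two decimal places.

709.80 tokens

For player j, contributing a unit is worthwhile iff 6.9 × (j's share) ≥ 1, i.e. iff j's share is at least 0.1449.
Only Player 2 (8/51) clears that bar, contributing 42; the remaining 10 contribute 0. Total contributed: 42.
The group account pays out 6.9 × 42 = 289.80 in total (split across the unequal shares, but the aggregate is all that matters for the group sum).
The 10 free-riders keep 42 each, adding 420. Group total = 420 + 289.80 = 709.80.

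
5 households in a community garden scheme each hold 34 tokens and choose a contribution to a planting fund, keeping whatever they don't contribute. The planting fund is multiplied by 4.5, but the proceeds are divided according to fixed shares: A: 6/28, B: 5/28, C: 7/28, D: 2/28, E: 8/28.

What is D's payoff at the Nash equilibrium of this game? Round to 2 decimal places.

55.86 tokens

Each unit j contributes comes back to j as 4.5 × (j's share), so j prefers to contribute only if that share exceeds 1/4.5 = 0.2222; otherwise keeping the unit dominates.
C and E are above the threshold, contributing 34 each; the remaining 3 contribute 0. Total contributed: 68.
D keeps 34 and receives 4.5 × 68 × 2/28 = 21.86 from the planting fund, for a payoff of 55.86.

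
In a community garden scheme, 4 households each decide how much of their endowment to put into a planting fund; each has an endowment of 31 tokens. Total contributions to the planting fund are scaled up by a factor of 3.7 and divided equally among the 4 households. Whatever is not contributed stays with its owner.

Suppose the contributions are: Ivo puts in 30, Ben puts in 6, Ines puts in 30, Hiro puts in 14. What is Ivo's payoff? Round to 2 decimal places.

75.00 tokens

Total contributed: 30 + 6 + 30 + 14 = 80.
Each receives 3.7 × 80 / 4 = 74.00 from the planting fund.
Ivo keeps 31 − 30 = 1, so Ivo's payoff is 1 + 74.00 = 75.00.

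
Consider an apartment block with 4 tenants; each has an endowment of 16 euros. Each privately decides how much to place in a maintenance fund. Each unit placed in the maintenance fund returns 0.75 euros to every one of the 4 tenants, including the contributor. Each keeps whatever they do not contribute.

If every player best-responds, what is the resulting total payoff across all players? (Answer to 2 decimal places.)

64.00 euros

The private return per contributed unit is 0.75 < 1, so contributing 0 is dominant for every player. At the Nash equilibrium everyone keeps their 16, and the group total is 4 × 16 = 64.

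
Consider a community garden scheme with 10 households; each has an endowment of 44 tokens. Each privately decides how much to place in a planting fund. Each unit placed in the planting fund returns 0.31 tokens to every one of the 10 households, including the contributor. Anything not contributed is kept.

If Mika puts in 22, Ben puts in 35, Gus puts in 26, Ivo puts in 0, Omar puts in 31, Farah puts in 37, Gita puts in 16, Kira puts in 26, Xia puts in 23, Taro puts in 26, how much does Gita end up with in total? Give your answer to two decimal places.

103.02 tokens

Total contributed: 22 + 35 + 26 + 0 + 31 + 37 + 16 + 26 + 23 + 26 = 242.
Each receives 0.31 × 242 = 75.02 from the planting fund.
Gita keeps 44 − 16 = 28, so Gita's payoff is 28 + 75.02 = 103.02.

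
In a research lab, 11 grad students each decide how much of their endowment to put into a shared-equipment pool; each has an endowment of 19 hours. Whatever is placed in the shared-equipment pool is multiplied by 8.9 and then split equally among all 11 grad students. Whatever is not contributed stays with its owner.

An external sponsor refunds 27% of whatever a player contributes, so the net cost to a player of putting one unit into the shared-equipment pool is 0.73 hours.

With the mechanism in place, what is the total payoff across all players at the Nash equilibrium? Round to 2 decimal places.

Under the mechanism each unit contributed yields (8.9/11) / 0.73 = 1.1083 back to its contributor per unit of net cost, which exceeds 1, making full contribution the dominant choice for everyone.
So the Nash equilibrium is full contribution by all 11; the group earns 11 × (19 × 0.27 + 8.9 × 19) = 1916.53.

1916.53 hours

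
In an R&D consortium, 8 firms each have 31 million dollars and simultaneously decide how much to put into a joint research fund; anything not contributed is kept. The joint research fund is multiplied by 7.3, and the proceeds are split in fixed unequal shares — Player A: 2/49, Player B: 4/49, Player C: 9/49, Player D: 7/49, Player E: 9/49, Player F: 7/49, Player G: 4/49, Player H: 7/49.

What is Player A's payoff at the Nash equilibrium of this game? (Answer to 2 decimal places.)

77.18 million dollars

A player with share s gets back 7.3·s per unit contributed, so full contribution is dominant for anyone with s > 1/7.3 = 0.1370 and zero contribution is dominant for anyone below.
Player C, Player D, Player E, Player F and Player H are above the threshold, contributing 31 each; the remaining 3 contribute 0. Total contributed: 155.
Player A keeps 31 and receives 7.3 × 155 × 2/49 = 46.18 from the joint research fund, for a payoff of 77.18.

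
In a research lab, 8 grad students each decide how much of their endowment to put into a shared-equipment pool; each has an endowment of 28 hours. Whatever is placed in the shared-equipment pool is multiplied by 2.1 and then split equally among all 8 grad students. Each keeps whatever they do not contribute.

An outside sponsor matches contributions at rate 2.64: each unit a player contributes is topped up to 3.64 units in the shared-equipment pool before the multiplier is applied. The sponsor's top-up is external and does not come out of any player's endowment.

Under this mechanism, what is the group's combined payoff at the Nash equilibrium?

With the mechanism, a contributed unit returns 2.1 × 3.64 / 8 = 0.9555 per unit of net cost — still below 1 — so contributing 0 remains dominant for every player.
At the Nash equilibrium no one contributes; group total payoff = 8 × 28 = 224.

224.00 hours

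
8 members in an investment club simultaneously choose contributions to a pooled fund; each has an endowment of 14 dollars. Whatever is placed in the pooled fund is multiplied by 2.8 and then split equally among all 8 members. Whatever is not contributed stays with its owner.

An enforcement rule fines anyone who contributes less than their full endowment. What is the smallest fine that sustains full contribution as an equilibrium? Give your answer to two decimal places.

9.10 dollars

Given the others contribute fully, the best deviation is to contribute 0 (any partial contribution still incurs the fine and gives up units whose private return 0.3500 is below 1).
Deviating from 14 to 0 saves 14 dollars but forfeits the deviator's share of the drop in the pooled fund: 2.8/8 × 14 = 4.90.
So the deviation gain is 14 − 4.90 = 9.10, and the fine must be at least 9.10 dollars to wipe it out.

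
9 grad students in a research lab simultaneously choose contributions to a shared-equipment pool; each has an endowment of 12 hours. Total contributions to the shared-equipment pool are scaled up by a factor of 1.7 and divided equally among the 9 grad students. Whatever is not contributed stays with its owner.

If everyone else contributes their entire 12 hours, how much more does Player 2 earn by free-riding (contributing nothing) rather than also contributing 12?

Switching from a contribution of 12 to 0 lets Player 2 keep an extra 12 hours, but lowers the shared-equipment pool by 12, which costs Player 2 their own share of that drop: 1.7/9 × 12 = 2.27.
Net gain = 12 − 2.27 = 9.73. The private return per contributed unit (0.1889) is below 1, so free-riding is indeed the best response regardless of what the others do.

9.73 hours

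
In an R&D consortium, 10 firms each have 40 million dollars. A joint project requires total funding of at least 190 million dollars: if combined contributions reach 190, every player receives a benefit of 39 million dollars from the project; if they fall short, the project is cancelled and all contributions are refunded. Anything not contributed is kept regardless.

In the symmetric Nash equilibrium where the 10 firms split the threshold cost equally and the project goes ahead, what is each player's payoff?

Equal share of the threshold: 190/10 = 19.
At this profile no one gains by cutting their contribution: any cut drops the total below 190, the project is cancelled, contributions are refunded, and the deviator ends with 40, which is less than 40 − 19 + 39 = 60. Contributing more than 19 just wastes the excess. So contributing exactly 19 is a best response.
Each player's payoff: 40 − 19 + 39 = 60.

60 million dollars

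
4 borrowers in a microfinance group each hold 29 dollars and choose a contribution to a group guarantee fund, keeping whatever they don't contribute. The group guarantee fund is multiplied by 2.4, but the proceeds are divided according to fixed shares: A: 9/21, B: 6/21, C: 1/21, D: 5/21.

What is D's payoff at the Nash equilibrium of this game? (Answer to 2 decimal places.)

45.57 dollars

For player j, contributing a unit is worthwhile iff 2.4 × (j's share) ≥ 1, i.e. iff j's share is at least 0.4167.
The only share above 0.4167 is A's 9/21, contributing 29; the remaining 3 contribute 0. Total contributed: 29.
D keeps 29 and receives 2.4 × 29 × 5/21 = 16.57 from the group guarantee fund, for a payoff of 45.57.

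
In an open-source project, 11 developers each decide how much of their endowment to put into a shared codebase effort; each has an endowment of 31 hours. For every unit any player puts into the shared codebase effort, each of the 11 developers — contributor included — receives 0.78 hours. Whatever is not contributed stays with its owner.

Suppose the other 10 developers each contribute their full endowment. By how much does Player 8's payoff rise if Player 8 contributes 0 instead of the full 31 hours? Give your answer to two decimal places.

Switching from a contribution of 31 to 0 lets Player 8 keep an extra 31 hours, but lowers the shared codebase effort by 31, which costs Player 8 their own share of that drop: 0.78 × 31 = 24.18.
Net gain = 31 − 24.18 = 6.82. The private return per contributed unit (0.78) is below 1, so free-riding is indeed the best response regardless of what the others do.

6.82 hours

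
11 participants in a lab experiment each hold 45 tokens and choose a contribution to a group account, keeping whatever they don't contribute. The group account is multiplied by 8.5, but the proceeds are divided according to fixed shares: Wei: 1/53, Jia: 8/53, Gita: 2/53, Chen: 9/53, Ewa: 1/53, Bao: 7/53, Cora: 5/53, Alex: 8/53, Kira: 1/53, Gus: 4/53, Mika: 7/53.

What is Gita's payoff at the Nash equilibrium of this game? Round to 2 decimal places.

For player j, contributing a unit is worthwhile iff 8.5 × (j's share) ≥ 1, i.e. iff j's share is at least 0.1176.
Jia, Chen, Bao, Alex and Mika are above the threshold, contributing 45 each; the remaining 6 contribute 0. Total contributed: 225.
Gita keeps 45 and receives 8.5 × 225 × 2/53 = 72.17 from the group account, for a payoff of 117.17.

117.17 tokens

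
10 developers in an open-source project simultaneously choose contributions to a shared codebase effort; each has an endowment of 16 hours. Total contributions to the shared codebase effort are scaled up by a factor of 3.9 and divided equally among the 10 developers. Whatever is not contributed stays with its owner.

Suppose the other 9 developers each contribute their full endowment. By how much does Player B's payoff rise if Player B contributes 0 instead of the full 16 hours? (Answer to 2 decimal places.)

9.76 hours

Switching from a contribution of 16 to 0 lets Player B keep an extra 16 hours, but lowers the shared codebase effort by 16, which costs Player B their own share of that drop: 3.9/10 × 16 = 6.24.
Net gain = 16 − 6.24 = 9.76. The private return per contributed unit (0.3900) is below 1, so free-riding is indeed the best response regardless of what the others do.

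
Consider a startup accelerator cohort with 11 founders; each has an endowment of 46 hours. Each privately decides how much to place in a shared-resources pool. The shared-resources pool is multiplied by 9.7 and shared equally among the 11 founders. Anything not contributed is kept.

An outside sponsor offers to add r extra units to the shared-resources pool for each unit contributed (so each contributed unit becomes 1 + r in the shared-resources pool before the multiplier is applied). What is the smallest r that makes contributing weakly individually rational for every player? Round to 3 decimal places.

0.134

With matching at rate r, one contributed unit becomes (1 + r) in the shared-resources pool and returns 9.7 × (1 + r) / 11 to the contributor.
Setting this equal to 1: 1 + r = 11/9.7 = 1.1340.
So the minimum matching rate is r = 1.1340 − 1 = 0.134.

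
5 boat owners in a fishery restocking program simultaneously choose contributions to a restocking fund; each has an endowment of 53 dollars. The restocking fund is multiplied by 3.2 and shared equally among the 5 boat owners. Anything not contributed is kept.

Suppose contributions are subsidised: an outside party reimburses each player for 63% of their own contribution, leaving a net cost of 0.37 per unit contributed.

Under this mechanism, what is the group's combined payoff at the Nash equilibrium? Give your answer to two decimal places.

The effective private return per unit is now (3.2/5) / 0.37 = 1.7297 > 1, so every player's dominant strategy flips to full contribution.
At the Nash equilibrium everyone contributes 53. Group total payoff = 5 × (53 × 0.63 + 3.2 × 53) = 1014.95.

1014.95 dollars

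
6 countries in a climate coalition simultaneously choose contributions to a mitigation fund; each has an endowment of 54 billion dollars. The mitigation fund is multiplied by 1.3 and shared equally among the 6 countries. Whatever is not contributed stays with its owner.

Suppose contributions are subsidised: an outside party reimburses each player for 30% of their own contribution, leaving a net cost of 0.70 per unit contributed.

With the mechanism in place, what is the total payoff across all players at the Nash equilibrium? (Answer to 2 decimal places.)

324.00 billion dollars

With the mechanism, a contributed unit returns (1.3/6) / 0.70 = 0.3095 per unit of net cost — still below 1 — so contributing 0 remains dominant for every player.
At the Nash equilibrium no one contributes; group total payoff = 6 × 54 = 324.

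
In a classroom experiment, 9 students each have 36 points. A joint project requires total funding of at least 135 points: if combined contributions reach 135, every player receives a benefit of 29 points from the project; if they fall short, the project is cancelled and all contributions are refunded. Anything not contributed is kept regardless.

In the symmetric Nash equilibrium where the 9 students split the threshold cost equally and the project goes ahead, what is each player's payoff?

Equal share of the threshold: 135/9 = 15.
At this profile no one gains by cutting their contribution: any cut drops the total below 135, the project is cancelled, contributions are refunded, and the deviator ends with 36, which is less than 36 − 15 + 29 = 50. Contributing more than 15 just wastes the excess. So contributing exactly 15 is a best response.
Each player's payoff: 36 − 15 + 29 = 50.

50 points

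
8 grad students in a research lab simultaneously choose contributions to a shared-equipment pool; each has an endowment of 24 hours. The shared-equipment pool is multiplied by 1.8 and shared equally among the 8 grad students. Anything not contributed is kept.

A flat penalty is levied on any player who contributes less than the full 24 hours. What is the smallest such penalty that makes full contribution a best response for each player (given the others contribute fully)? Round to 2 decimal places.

Given the others contribute fully, the best deviation is to contribute 0 (any partial contribution still incurs the fine and gives up units whose private return 0.2250 is below 1).
Deviating from 24 to 0 saves 24 hours but forfeits the deviator's share of the drop in the shared-equipment pool: 1.8/8 × 24 = 5.40.
So the deviation gain is 24 − 5.40 = 18.60, and the fine must be at least 18.60 hours to wipe it out.

18.60 hours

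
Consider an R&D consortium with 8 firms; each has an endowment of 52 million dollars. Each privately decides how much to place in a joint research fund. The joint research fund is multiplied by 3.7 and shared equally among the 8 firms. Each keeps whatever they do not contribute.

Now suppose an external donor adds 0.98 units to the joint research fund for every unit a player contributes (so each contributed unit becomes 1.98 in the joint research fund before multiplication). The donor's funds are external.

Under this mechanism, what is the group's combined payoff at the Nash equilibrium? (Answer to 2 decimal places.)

Even with the mechanism, each unit contributed returns only 3.7 × 1.98 / 8 = 0.9158 per unit of net cost, so contributing nothing is still dominant.
Everyone keeps their endowment and the group total is 8 × 52 = 416.

416.00 million dollars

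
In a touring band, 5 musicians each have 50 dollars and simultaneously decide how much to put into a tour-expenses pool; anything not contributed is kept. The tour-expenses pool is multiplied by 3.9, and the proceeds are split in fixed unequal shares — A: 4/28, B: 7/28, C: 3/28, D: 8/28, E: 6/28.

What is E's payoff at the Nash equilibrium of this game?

91.79 dollars

Each unit j contributes comes back to j as 3.9 × (j's share), so j prefers to contribute only if that share exceeds 1/3.9 = 0.2564; otherwise keeping the unit dominates.
Only D (8/28) clears that bar, contributing 50; the remaining 4 contribute 0. Total contributed: 50.
E keeps 50 and receives 3.9 × 50 × 6/28 = 41.79 from the tour-expenses pool, for a payoff of 91.79.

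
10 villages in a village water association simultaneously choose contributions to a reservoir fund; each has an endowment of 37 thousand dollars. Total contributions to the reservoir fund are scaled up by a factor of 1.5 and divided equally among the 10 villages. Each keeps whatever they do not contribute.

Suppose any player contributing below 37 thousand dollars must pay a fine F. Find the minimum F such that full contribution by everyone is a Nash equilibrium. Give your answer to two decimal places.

31.45 thousand dollars

Given the others contribute fully, the best deviation is to contribute 0 (any partial contribution still incurs the fine and gives up units whose private return 0.1500 is below 1).
Deviating from 37 to 0 saves 37 thousand dollars but forfeits the deviator's share of the drop in the reservoir fund: 1.5/10 × 37 = 5.55.
So the deviation gain is 37 − 5.55 = 31.45, and the fine must be at least 31.45 thousand dollars to wipe it out.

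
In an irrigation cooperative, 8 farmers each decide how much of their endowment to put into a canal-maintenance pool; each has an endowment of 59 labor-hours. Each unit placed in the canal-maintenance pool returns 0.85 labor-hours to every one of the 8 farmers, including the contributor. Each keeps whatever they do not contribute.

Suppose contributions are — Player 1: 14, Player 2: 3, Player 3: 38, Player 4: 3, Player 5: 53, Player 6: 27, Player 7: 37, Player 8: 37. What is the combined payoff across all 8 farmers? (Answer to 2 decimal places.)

1701.60 labor-hours

Total contributed: 14 + 3 + 38 + 3 + 53 + 27 + 37 + 37 = 212; total kept: 8 × 59 − 212 = 260.
The canal-maintenance pool pays out 0.85 × 8 × 212 = 1441.60 in aggregate.
Group total = 260 + 1441.60 = 1701.60.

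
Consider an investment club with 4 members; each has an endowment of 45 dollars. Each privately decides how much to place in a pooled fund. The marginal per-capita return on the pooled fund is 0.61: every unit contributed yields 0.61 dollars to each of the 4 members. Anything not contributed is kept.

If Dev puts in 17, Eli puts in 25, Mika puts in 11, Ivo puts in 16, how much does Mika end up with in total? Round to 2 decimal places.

Total contributed: 17 + 25 + 11 + 16 = 69.
Each receives 0.61 × 69 = 42.09 from the pooled fund.
Mika keeps 45 − 11 = 34, so Mika's payoff is 34 + 42.09 = 76.09.

76.09 dollars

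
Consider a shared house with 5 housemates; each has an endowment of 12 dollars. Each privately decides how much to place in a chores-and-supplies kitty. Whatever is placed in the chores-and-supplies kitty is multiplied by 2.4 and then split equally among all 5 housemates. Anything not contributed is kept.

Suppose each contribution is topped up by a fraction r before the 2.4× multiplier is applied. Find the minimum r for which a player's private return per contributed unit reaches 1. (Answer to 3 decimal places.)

With matching at rate r, one contributed unit becomes (1 + r) in the chores-and-supplies kitty and returns 2.4 × (1 + r) / 5 to the contributor.
Setting this equal to 1: 1 + r = 5/2.4 = 2.0833.
So the minimum matching rate is r = 2.0833 − 1 = 1.083.

1.083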